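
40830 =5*8166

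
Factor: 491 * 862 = 2^1*431^1*491^1 = 423242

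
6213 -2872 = 3341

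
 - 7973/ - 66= 7973/66 = 120.80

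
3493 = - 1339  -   - 4832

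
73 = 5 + 68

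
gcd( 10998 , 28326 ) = 6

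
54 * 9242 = 499068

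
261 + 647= 908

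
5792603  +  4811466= 10604069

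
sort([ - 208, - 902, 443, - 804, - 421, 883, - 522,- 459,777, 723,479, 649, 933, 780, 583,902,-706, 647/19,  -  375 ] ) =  [ - 902,-804, - 706 , - 522, - 459, - 421,-375, - 208, 647/19, 443,  479,583,649, 723 , 777,780,  883, 902,933]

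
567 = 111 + 456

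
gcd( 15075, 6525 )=225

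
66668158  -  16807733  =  49860425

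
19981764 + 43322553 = 63304317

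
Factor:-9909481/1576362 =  - 2^ ( - 1)*3^( - 1 )*23^1*59^( - 1)*61^ ( - 1)*73^ ( -1)*430847^1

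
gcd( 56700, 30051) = 567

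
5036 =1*5036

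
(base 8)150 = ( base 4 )1220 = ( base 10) 104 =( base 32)38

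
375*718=269250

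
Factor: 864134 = 2^1 * 432067^1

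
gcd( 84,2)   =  2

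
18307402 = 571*32062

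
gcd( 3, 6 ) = 3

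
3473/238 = 3473/238 = 14.59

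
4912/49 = 100 + 12/49 = 100.24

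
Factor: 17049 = 3^1*5683^1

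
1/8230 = 1/8230 =0.00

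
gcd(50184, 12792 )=984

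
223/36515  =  223/36515 = 0.01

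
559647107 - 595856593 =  - 36209486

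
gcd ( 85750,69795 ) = 5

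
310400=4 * 77600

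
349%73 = 57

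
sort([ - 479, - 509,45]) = [ - 509, - 479,45]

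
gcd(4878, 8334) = 18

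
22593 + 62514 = 85107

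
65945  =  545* 121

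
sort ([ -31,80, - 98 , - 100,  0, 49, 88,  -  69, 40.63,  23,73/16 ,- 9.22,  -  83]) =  [ - 100, - 98,-83  ,  -  69,- 31,-9.22 , 0, 73/16,23, 40.63, 49, 80 , 88]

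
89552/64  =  1399  +  1/4   =  1399.25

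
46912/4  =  11728 = 11728.00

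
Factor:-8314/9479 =-2^1*4157^1*9479^ (-1 ) 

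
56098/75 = 56098/75 = 747.97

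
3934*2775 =10916850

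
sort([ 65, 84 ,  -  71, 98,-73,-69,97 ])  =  [ - 73, - 71 ,  -  69, 65, 84, 97, 98 ]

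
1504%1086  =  418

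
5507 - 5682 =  - 175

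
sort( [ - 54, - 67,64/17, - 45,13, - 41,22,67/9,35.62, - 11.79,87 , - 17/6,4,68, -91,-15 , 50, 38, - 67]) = [ - 91, - 67, - 67 , - 54, - 45, - 41,-15, - 11.79,- 17/6,64/17,4,  67/9, 13,22, 35.62, 38,50,68,87]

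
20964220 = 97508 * 215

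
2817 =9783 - 6966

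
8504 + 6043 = 14547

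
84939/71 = 1196 + 23/71=1196.32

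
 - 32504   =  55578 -88082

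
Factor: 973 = 7^1*139^1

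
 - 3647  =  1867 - 5514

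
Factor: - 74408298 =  - 2^1 * 3^1 * 859^1*14437^1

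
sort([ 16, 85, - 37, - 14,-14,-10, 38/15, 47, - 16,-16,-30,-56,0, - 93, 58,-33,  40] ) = [-93, - 56, - 37, - 33,-30, - 16, - 16, - 14, - 14, - 10, 0, 38/15, 16 , 40, 47,58, 85 ] 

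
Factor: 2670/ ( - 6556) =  - 2^( - 1)*3^1*5^1*11^( - 1)*89^1*149^( - 1 ) = -1335/3278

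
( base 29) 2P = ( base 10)83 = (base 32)2J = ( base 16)53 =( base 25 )38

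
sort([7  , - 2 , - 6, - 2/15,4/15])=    [ - 6, - 2, - 2/15,4/15,  7]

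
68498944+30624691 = 99123635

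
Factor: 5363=31^1*173^1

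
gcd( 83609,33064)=1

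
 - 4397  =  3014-7411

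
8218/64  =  128 + 13/32=128.41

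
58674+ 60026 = 118700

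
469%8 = 5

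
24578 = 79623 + -55045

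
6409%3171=67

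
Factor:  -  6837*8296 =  - 56719752 = - 2^3*3^1 * 17^1*43^1 * 53^1*61^1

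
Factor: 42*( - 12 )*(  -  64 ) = 32256 = 2^9* 3^2*7^1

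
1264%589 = 86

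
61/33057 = 61/33057= 0.00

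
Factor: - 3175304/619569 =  - 2^3 * 3^(- 4 )*11^1*7649^( - 1 )*36083^1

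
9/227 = 9/227 = 0.04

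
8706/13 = 8706/13 = 669.69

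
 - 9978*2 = -19956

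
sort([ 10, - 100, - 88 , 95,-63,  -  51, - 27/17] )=[ - 100, - 88, - 63, - 51, - 27/17,10, 95 ] 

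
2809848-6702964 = -3893116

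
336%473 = 336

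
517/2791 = 517/2791= 0.19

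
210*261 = 54810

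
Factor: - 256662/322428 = - 2^( - 1)*3^2*7^2*277^ ( - 1 ) = -441/554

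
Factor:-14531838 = - 2^1 *3^1* 17^1  *  142469^1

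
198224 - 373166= - 174942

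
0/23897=0 = 0.00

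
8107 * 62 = 502634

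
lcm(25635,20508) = 102540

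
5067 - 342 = 4725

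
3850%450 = 250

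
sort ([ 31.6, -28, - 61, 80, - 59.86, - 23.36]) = [  -  61, - 59.86, - 28, -23.36, 31.6,80]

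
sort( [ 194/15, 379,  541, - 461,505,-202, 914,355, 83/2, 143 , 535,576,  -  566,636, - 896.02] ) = [ - 896.02, -566, - 461,  -  202,194/15, 83/2, 143, 355, 379 , 505,535,541, 576, 636, 914]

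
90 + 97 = 187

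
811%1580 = 811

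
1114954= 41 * 27194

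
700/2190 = 70/219 = 0.32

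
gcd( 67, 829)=1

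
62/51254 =31/25627  =  0.00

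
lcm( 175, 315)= 1575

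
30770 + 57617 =88387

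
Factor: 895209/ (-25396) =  - 2^ ( - 2)*3^1*47^1 = - 141/4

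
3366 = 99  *34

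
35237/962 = 35237/962 = 36.63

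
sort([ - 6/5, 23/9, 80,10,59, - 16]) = [ - 16 , - 6/5,23/9, 10 , 59,80 ] 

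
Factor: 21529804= 2^2 *521^1 * 10331^1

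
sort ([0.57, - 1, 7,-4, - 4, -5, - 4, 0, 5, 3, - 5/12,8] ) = [- 5, - 4, - 4 , - 4, - 1,  -  5/12, 0, 0.57,3, 5,7, 8 ] 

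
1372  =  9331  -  7959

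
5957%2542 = 873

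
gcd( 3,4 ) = 1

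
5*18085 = 90425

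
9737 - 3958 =5779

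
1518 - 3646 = -2128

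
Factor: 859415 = 5^1*29^1*5927^1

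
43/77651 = 43/77651 = 0.00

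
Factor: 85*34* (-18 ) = - 52020 = -  2^2*3^2 * 5^1*17^2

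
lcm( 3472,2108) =59024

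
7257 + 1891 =9148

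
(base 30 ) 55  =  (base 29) 5A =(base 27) 5k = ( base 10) 155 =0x9B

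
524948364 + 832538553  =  1357486917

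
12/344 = 3/86 =0.03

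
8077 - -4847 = 12924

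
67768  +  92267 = 160035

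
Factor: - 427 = -7^1*61^1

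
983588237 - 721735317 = 261852920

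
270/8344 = 135/4172 = 0.03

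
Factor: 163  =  163^1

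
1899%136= 131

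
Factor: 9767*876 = 8555892 = 2^2*3^1*73^1*9767^1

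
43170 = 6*7195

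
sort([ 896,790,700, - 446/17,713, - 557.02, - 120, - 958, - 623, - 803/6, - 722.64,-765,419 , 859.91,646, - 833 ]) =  [-958, - 833, -765, - 722.64,- 623, - 557.02,-803/6,-120 , - 446/17,419,  646, 700, 713,790,859.91,896] 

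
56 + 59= 115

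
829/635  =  829/635 = 1.31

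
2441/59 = 41  +  22/59 = 41.37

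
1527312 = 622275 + 905037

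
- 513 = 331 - 844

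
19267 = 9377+9890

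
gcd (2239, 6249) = 1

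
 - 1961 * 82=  - 160802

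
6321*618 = 3906378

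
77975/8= 77975/8 = 9746.88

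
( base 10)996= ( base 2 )1111100100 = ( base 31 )114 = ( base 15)466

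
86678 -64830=21848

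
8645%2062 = 397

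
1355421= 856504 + 498917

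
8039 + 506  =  8545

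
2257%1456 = 801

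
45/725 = 9/145= 0.06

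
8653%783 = 40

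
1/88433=1/88433 = 0.00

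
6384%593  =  454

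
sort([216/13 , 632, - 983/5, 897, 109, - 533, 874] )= [ - 533, - 983/5, 216/13, 109,632,  874,  897] 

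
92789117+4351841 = 97140958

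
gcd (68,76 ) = 4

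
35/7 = 5 = 5.00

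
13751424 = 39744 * 346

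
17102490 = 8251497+8850993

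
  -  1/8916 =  - 1+8915/8916  =  - 0.00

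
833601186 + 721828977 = 1555430163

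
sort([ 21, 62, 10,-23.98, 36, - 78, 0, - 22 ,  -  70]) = [  -  78, - 70,  -  23.98 , - 22, 0, 10,21,36, 62 ]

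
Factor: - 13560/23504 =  - 15/26 = -2^(-1 )*3^1*5^1*13^(- 1) 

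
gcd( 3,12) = 3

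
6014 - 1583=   4431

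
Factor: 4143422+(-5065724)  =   - 922302=- 2^1*3^2*51239^1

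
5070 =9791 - 4721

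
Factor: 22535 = 5^1 * 4507^1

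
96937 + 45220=142157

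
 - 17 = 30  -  47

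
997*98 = 97706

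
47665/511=47665/511 = 93.28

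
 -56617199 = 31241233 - 87858432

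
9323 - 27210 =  - 17887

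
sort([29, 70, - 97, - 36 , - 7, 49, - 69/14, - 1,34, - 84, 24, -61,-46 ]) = [ - 97, - 84, - 61, - 46,  -  36, - 7,  -  69/14, - 1, 24 , 29,34, 49, 70 ]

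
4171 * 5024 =20955104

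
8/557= 8/557 = 0.01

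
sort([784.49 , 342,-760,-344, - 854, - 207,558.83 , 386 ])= [  -  854,-760, - 344, - 207,342,  386,558.83, 784.49]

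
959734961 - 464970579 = 494764382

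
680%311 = 58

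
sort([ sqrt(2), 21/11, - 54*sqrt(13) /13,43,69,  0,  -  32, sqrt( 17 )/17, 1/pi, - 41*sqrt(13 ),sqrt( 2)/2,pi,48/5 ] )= [-41*sqrt( 13),-32, - 54*sqrt( 13) /13,0,sqrt( 17) /17, 1/pi,sqrt(2 ) /2,sqrt(2 ), 21/11,pi,48/5, 43,69]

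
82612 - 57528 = 25084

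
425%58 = 19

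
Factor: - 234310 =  - 2^1*5^1*23431^1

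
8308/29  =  8308/29 = 286.48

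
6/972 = 1/162 = 0.01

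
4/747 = 4/747 = 0.01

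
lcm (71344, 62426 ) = 499408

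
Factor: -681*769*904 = -473414856 = - 2^3*3^1*113^1 * 227^1*769^1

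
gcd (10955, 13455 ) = 5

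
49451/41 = 1206 + 5/41 = 1206.12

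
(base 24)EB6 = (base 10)8334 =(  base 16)208E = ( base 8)20216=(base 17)1BE4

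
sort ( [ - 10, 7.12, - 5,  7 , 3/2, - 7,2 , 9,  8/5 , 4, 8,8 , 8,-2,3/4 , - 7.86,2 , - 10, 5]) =[ - 10 ,-10,-7.86, - 7,-5 ,  -  2 , 3/4 , 3/2,  8/5,2,2,4, 5, 7,7.12, 8,8, 8,9]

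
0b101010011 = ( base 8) 523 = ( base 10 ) 339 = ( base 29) BK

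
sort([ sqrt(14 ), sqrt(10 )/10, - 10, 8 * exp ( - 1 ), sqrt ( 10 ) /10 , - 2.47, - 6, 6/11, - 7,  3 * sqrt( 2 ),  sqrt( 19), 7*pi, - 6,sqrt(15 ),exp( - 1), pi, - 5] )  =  [ - 10,-7, -6,-6, - 5, - 2.47, sqrt ( 10)/10,sqrt (10 )/10,exp( - 1 ), 6/11,8*exp( - 1 ), pi, sqrt( 14 ),  sqrt ( 15),3*sqrt(2 ),sqrt(19 ),7*pi ] 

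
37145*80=2971600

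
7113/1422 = 2371/474 = 5.00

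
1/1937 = 1/1937 = 0.00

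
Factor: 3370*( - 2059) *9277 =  - 2^1 *5^1 * 29^1* 71^1*337^1*9277^1 = -64371525910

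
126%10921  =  126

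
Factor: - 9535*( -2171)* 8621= 5^1*13^1 * 37^1*167^1*233^1 * 1907^1 =178458881185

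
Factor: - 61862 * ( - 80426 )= 4975313212 = 2^2*30931^1*40213^1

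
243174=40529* 6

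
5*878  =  4390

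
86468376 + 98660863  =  185129239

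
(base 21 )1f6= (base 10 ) 762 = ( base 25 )15C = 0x2FA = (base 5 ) 11022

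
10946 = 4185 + 6761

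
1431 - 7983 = - 6552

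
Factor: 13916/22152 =2^( - 1) *3^( - 1)*7^2*13^(  -  1) =49/78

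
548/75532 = 137/18883 =0.01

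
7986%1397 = 1001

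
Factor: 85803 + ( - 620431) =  - 2^2*133657^1 = - 534628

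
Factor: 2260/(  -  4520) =  -  2^(-1)=- 1/2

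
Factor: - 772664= -2^3*59^1*1637^1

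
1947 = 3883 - 1936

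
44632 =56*797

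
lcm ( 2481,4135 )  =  12405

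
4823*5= 24115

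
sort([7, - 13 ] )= [ - 13 , 7 ] 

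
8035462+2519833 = 10555295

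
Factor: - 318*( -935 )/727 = 2^1*3^1*5^1*11^1*17^1*53^1*727^(- 1) = 297330/727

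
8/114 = 4/57= 0.07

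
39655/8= 4956 + 7/8=4956.88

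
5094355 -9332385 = - 4238030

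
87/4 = 21+ 3/4 = 21.75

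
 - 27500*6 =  - 165000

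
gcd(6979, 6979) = 6979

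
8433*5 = 42165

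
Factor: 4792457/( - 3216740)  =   - 2^(  -  2 )*5^( - 1 )*17^( - 1 )*9461^( -1 )*4792457^1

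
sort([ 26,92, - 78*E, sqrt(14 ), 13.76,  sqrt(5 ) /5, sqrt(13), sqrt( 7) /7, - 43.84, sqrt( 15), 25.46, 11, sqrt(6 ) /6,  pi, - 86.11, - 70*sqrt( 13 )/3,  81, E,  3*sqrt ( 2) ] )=[ - 78*E, - 86.11, -70*sqrt(13 )/3, - 43.84 , sqrt( 7)/7,sqrt (6 ) /6, sqrt(5 ) /5, E , pi, sqrt(13),sqrt(14),sqrt(15 ), 3*sqrt ( 2 ),11,  13.76, 25.46, 26, 81 , 92]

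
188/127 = 188/127 = 1.48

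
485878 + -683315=-197437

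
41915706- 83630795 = - 41715089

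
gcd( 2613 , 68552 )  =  1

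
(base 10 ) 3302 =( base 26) 4n0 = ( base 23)65d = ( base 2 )110011100110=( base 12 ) 1ab2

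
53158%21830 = 9498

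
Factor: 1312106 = 2^1*31^1*21163^1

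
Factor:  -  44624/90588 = -2^2*3^(- 1 )*2789^1*7549^( - 1) = - 11156/22647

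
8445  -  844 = 7601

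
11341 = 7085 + 4256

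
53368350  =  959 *55650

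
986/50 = 19 + 18/25 = 19.72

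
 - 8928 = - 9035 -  - 107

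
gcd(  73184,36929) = 1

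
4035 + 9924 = 13959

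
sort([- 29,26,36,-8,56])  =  [ - 29, - 8,26, 36, 56] 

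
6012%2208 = 1596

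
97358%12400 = 10558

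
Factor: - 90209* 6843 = -3^1*7^3*263^1*2281^1 = -617300187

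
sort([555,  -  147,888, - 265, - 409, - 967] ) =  [ - 967,-409,-265,-147, 555,888] 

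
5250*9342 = 49045500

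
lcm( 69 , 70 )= 4830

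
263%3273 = 263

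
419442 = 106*3957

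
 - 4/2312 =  -1  +  577/578 =- 0.00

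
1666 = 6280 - 4614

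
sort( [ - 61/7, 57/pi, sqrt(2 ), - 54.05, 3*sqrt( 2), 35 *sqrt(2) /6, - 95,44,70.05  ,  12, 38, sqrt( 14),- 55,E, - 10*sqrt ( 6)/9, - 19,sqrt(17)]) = [ - 95, - 55,-54.05 , - 19, - 61/7, - 10*sqrt(6)/9,sqrt( 2),E, sqrt ( 14 ), sqrt (17), 3 *sqrt(2),35*sqrt ( 2 ) /6 , 12,57/pi, 38, 44, 70.05] 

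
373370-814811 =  - 441441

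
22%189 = 22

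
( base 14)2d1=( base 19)1b5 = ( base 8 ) 1077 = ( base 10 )575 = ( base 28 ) kf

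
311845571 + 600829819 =912675390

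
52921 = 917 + 52004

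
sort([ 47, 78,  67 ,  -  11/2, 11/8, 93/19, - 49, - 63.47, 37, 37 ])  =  [ - 63.47, - 49, - 11/2, 11/8, 93/19,37,37, 47,67 , 78] 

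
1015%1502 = 1015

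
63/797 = 63/797 = 0.08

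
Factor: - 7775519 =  - 7775519^1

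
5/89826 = 5/89826 = 0.00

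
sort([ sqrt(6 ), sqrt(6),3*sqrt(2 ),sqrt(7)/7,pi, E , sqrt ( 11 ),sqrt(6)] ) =[sqrt( 7)/7, sqrt(6),sqrt( 6),sqrt (6 ),E,pi,sqrt( 11 ), 3*sqrt( 2)]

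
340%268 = 72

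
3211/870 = 3+601/870=3.69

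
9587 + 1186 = 10773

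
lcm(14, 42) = 42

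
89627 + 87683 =177310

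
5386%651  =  178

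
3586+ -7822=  - 4236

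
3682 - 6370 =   -  2688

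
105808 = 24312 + 81496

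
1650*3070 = 5065500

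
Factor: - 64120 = - 2^3*5^1*7^1 *229^1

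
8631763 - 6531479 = 2100284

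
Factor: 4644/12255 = 36/95 = 2^2*3^2 * 5^( - 1)*19^(  -  1) 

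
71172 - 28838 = 42334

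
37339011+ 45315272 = 82654283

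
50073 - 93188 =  - 43115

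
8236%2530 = 646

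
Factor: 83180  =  2^2*5^1*4159^1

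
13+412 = 425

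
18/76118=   9/38059=0.00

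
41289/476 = 41289/476 = 86.74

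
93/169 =93/169 = 0.55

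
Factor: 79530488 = 2^3 *17^2 * 41^1*839^1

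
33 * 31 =1023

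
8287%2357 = 1216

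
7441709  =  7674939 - 233230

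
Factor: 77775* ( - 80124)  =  -2^2 * 3^2*5^2 * 11^1*17^1 *61^1*607^1 = - 6231644100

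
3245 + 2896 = 6141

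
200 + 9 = 209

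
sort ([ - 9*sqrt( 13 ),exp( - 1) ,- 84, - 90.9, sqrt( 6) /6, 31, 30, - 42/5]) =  [ -90.9, - 84 , - 9 * sqrt(13),  -  42/5,exp( - 1), sqrt( 6) /6,30,31 ]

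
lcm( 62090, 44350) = 310450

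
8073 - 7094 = 979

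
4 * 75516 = 302064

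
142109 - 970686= -828577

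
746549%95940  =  74969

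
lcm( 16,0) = 0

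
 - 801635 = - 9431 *85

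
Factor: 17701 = 31^1*571^1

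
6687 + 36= 6723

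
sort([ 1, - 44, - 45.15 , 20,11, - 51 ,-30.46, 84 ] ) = [ - 51,-45.15, - 44, - 30.46, 1, 11, 20 , 84] 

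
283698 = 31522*9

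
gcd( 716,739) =1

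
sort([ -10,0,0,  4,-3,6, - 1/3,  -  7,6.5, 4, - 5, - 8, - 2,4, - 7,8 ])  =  [- 10,-8, - 7,- 7,-5,-3, - 2,-1/3, 0,0,4, 4,4 , 6,6.5,8 ] 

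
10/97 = 10/97 = 0.10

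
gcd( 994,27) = 1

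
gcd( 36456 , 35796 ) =12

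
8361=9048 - 687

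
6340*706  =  4476040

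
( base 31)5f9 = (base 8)12237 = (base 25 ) 8B4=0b1010010011111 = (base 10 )5279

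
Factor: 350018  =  2^1*19^1*61^1*151^1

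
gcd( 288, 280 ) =8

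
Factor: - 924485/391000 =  - 2^( - 3)*5^ ( - 2)*17^( - 1)*8039^1 = - 8039/3400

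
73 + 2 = 75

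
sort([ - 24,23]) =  [ - 24, 23]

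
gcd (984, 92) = 4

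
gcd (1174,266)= 2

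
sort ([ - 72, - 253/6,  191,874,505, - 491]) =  [ - 491, - 72, - 253/6,191,505,874]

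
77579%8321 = 2690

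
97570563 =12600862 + 84969701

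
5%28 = 5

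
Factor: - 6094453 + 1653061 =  - 2^4*3^4*23^1*149^1 =-4441392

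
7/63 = 1/9=0.11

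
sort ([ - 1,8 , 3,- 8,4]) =[-8, - 1 , 3,4,8] 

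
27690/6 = 4615 = 4615.00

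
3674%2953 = 721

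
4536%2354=2182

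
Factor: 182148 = 2^2*  3^1 * 43^1 * 353^1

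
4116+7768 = 11884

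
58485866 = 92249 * 634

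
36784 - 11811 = 24973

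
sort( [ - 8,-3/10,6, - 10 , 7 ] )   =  [ - 10, - 8, - 3/10,6, 7 ]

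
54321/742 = 54321/742  =  73.21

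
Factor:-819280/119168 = - 2^(  -  3) *5^1*11^1  =  -  55/8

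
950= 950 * 1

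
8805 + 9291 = 18096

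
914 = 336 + 578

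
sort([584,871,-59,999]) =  [ -59 , 584,871, 999]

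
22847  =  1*22847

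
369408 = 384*962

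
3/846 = 1/282=0.00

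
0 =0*481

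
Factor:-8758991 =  - 271^1 *32321^1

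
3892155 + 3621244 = 7513399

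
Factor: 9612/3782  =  4806/1891 = 2^1*3^3*31^( - 1)*61^( - 1 )*89^1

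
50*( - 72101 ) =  - 3605050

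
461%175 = 111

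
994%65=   19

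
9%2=1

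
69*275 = 18975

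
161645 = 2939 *55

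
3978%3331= 647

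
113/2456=113/2456=0.05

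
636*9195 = 5848020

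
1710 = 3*570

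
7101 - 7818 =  - 717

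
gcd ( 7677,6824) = 853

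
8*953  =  7624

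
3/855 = 1/285 = 0.00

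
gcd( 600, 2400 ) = 600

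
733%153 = 121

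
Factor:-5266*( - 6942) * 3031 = 110802969732  =  2^2*3^1*7^1*  13^1*89^1 * 433^1*2633^1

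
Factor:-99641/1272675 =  - 3^( - 1)*5^( - 2 ) * 37^1*71^(-1)*239^( - 1 )*2693^1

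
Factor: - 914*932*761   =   - 2^3*233^1*457^1*761^1 = - 648256328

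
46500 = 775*60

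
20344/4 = 5086=5086.00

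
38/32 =19/16 = 1.19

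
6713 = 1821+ 4892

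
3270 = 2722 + 548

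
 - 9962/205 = -49 + 83/205 = - 48.60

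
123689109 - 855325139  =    -  731636030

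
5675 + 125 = 5800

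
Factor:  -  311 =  - 311^1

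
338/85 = 338/85 = 3.98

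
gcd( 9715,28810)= 335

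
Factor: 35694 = 2^1*3^3 *661^1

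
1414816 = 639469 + 775347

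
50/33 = 1 + 17/33 = 1.52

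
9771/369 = 3257/123  =  26.48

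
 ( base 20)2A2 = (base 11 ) 831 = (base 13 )5c1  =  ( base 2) 1111101010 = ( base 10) 1002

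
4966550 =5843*850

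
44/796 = 11/199= 0.06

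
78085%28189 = 21707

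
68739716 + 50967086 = 119706802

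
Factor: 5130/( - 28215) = -2^1*11^(- 1)=- 2/11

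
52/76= 13/19 = 0.68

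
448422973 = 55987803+392435170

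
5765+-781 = 4984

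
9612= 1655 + 7957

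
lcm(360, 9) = 360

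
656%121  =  51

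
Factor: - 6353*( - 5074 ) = 2^1*43^1*59^1*6353^1 = 32235122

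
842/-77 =-842/77 = - 10.94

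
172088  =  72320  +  99768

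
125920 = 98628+27292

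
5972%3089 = 2883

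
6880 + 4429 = 11309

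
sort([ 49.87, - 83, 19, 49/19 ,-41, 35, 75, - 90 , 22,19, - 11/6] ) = [ - 90, - 83, - 41 ,-11/6, 49/19, 19,19,22,35, 49.87, 75]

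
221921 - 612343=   -390422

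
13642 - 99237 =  - 85595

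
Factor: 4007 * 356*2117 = 3019883564 = 2^2*29^1*73^1 *89^1*4007^1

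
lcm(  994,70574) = 70574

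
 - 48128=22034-70162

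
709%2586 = 709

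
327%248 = 79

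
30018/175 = 30018/175 = 171.53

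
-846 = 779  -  1625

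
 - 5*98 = -490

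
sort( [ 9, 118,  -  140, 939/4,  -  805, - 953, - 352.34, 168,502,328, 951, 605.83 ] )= [ - 953, - 805, - 352.34, - 140,9, 118,168, 939/4, 328, 502, 605.83, 951] 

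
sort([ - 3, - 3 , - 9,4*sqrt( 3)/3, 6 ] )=[-9, - 3,-3,4*sqrt(3)/3, 6 ] 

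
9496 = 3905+5591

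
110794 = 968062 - 857268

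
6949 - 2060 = 4889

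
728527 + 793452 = 1521979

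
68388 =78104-9716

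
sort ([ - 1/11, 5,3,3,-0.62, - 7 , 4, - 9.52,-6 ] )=[-9.52,-7, -6, - 0.62, - 1/11,  3 , 3,4,5]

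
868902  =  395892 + 473010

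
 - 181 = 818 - 999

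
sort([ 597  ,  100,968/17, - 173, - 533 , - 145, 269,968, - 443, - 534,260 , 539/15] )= [ - 534, - 533, - 443,-173, - 145, 539/15, 968/17, 100 , 260, 269,597, 968] 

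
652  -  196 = 456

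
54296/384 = 6787/48 = 141.40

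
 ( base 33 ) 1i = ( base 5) 201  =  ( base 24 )23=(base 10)51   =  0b110011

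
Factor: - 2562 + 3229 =23^1*29^1 = 667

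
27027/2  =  13513 + 1/2 = 13513.50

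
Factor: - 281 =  - 281^1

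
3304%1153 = 998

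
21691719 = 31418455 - 9726736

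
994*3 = 2982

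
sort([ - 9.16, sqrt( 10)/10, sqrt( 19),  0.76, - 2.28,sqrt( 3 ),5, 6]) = [ - 9.16, - 2.28, sqrt ( 10)/10, 0.76,  sqrt( 3), sqrt( 19),  5, 6]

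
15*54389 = 815835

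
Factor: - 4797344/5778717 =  - 2^5* 3^( - 1)*7^(  -  2 )*19^( - 1) * 197^1*761^1*2069^( - 1 )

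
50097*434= 21742098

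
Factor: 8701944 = 2^3*3^1*362581^1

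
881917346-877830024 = 4087322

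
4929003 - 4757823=171180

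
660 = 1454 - 794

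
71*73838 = 5242498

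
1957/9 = 1957/9 = 217.44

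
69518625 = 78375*887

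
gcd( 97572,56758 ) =2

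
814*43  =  35002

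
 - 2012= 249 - 2261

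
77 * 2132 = 164164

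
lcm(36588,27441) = 109764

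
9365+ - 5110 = 4255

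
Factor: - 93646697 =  - 93646697^1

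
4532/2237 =2+58/2237= 2.03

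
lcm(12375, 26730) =668250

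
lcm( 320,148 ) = 11840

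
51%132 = 51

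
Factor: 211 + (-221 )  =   - 2^1 * 5^1 = - 10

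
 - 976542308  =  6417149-982959457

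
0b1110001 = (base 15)78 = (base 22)53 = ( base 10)113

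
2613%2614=2613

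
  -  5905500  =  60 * ( - 98425 )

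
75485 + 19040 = 94525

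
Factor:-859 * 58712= - 2^3*41^1*179^1 * 859^1 = -50433608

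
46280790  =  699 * 66210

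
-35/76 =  - 35/76   =  - 0.46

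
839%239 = 122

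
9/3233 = 9/3233 = 0.00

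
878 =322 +556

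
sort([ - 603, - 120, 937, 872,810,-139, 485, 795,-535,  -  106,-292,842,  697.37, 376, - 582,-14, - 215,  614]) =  [ - 603,-582, - 535, -292, - 215 ,-139, - 120, - 106,- 14,376, 485, 614 , 697.37, 795, 810, 842, 872,937] 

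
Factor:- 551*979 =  - 539429 = - 11^1*19^1*29^1* 89^1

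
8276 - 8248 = 28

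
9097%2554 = 1435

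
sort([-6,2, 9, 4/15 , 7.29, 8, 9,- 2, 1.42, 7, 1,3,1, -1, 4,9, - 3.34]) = [ - 6, - 3.34, - 2, - 1 , 4/15 , 1,1, 1.42 , 2, 3,4,7,7.29, 8,  9,9, 9]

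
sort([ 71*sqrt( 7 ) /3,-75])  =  [ - 75,71*sqrt( 7)/3]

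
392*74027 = 29018584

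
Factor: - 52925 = -5^2*29^1*73^1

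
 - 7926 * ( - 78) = 618228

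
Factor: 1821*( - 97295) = -177174195 = -3^1*5^1*11^1*29^1* 61^1  *  607^1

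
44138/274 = 22069/137 = 161.09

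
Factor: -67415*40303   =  -2717026745= - 5^1 * 41^1*97^1*139^1 * 983^1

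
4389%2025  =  339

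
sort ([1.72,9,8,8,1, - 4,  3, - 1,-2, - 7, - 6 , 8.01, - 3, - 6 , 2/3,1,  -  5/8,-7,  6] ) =[ - 7, - 7, - 6, - 6, - 4, - 3, - 2, - 1, - 5/8, 2/3, 1,1,1.72, 3,6, 8,8,8.01,9 ] 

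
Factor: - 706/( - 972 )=2^( - 1) *3^( - 5)*353^1 =353/486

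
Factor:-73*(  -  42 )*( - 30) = -91980 = - 2^2*3^2*5^1*7^1*73^1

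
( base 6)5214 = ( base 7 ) 3250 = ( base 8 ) 2212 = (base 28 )1DE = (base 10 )1162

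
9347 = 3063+6284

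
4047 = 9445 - 5398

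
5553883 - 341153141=- 335599258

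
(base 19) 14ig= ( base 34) 7gp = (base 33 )7vf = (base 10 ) 8661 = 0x21d5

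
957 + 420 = 1377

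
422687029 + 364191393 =786878422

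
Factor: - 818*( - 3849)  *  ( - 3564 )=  - 2^3*3^5* 11^1*409^1*1283^1 =-  11221189848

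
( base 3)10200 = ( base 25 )3o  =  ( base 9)120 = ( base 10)99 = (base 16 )63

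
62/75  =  62/75 = 0.83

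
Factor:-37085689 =-41^1*59^1 * 15331^1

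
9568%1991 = 1604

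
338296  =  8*42287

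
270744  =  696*389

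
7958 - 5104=2854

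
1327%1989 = 1327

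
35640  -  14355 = 21285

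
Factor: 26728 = 2^3 * 13^1*257^1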